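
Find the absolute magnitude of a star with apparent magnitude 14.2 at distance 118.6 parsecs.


M = m - 5*log10(d) + 5 = 14.2 - 5*log10(118.6) + 5 = 8.8296

8.8296


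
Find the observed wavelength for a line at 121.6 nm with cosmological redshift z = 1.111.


lam_obs = lam_emit * (1 + z) = 121.6 * (1 + 1.111) = 256.6976

256.6976 nm


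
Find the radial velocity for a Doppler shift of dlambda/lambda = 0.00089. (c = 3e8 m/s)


v = (dlambda/lambda) * c = 0.00089 * 3e8 = 267000.0

267000.0 m/s


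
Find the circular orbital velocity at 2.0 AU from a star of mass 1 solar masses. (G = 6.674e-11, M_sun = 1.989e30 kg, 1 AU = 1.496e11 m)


v = sqrt(GM/r) = sqrt(6.674e-11 * 1.989e+30 / 2.992e+11) = 21063.4593

21063.4593 m/s


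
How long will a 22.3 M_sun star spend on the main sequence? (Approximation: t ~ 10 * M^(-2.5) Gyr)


t = 10 * M^(-2.5) = 10 * 22.3^(-2.5) = 0.0043

0.0043 Gyr


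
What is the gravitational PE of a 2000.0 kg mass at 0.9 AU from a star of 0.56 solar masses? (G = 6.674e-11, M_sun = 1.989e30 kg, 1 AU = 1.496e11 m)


M = 0.56 * 1.989e30 kg = 1.11384e+30 kg; r = 0.9 AU * 1.496e11 m/AU = 1.3464e+11 m. U = -GM*m/r = -(6.674e-11 * 1.11384e+30 * 2000.0) / 1.3464e+11 = -1.104e+12

-1.104e+12 J


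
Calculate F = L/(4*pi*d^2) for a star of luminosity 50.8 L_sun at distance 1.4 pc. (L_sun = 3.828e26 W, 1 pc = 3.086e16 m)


F = L / (4*pi*d^2) = 1.945e+28 / (4*pi*(4.320e+16)^2) = 8.290e-07

8.290e-07 W/m^2


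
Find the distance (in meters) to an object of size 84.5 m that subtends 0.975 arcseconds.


D = size / theta_rad, theta_rad = 0.975 * pi/(180*3600) = 4.727e-06, D = 1.788e+07

1.788e+07 m


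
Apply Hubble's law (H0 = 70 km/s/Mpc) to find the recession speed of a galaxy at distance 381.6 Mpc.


v = H0 * d = 70 * 381.6 = 26712.0

26712.0 km/s


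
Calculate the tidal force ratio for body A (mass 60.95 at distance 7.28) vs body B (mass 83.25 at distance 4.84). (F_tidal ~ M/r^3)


Ratio = (M1/r1^3) / (M2/r2^3) = (60.95/7.28^3) / (83.25/4.84^3) = 0.2151

0.2151


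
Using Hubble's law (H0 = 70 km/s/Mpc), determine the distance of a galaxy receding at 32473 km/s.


d = v / H0 = 32473 / 70 = 463.9

463.9 Mpc


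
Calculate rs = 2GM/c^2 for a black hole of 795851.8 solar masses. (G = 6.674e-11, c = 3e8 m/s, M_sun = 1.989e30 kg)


M = 795851.8 * 1.989e30 kg = 1.58294923e+36 kg. rs = 2GM/c^2 = 2 * 6.674e-11 * 1.58294923e+36 / (3e8)^2 = 2.348e+09

2.348e+09 m


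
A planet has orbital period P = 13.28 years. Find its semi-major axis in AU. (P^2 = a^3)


a = P^(2/3) = 13.28^(2/3) = 5.6079

5.6079 AU


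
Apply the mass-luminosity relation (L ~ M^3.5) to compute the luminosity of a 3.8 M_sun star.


L/L_sun = (M/M_sun)^3.5 = 3.8^3.5 = 106.9652

106.9652 L_sun


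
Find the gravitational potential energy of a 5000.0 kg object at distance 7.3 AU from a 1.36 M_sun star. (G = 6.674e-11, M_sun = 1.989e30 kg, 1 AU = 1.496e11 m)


M = 1.36 * 1.989e30 kg = 2.70504e+30 kg; r = 7.3 AU * 1.496e11 m/AU = 1.09208e+12 m. U = -GM*m/r = -(6.674e-11 * 2.70504e+30 * 5000.0) / 1.09208e+12 = -8.266e+11

-8.266e+11 J


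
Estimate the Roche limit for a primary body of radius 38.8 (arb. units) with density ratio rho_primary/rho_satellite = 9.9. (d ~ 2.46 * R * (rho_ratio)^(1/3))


d_Roche = 2.46 * 38.8 * 9.9^(1/3) = 204.9487

204.9487


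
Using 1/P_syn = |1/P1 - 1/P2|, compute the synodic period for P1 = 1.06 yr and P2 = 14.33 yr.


1/P_syn = |1/P1 - 1/P2| = |1/1.06 - 1/14.33| => P_syn = 1.1447

1.1447 years


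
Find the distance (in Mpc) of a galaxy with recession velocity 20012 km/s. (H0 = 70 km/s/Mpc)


d = v / H0 = 20012 / 70 = 285.8857

285.8857 Mpc


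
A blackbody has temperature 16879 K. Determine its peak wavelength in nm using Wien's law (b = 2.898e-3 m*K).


lam_max = b / T = 2.898e-3 / 16879 = 1.717e-07 m = 171.6926 nm

171.6926 nm


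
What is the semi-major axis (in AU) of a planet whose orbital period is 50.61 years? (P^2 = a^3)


a = P^(2/3) = 50.61^(2/3) = 13.6823

13.6823 AU


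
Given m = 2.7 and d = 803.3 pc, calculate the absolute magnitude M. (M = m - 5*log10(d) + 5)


M = m - 5*log10(d) + 5 = 2.7 - 5*log10(803.3) + 5 = -6.8244

-6.8244


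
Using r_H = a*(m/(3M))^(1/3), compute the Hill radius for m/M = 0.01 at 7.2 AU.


r_H = a * (m/3M)^(1/3) = 7.2 * (0.01/3)^(1/3) = 1.0755

1.0755 AU


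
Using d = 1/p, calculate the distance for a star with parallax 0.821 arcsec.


d = 1/p = 1/0.821 = 1.218

1.218 pc


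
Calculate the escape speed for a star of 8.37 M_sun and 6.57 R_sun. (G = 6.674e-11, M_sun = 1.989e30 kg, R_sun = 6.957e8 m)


M = 8.37 * 1.989e30 kg = 1.664793e+31 kg; R = 6.57 * 6.957e8 m = 4.570749e+09 m. v_esc = sqrt(2GM/R) = sqrt(2 * 6.674e-11 * 1.664793e+31 / 4.570749e+09) = 697259.6492

697259.6492 m/s


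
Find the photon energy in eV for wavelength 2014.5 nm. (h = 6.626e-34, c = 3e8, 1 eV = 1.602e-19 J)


E = hc/lambda = 6.626e-34 * 3e8 / 2.014e-06 = 9.867e-20 J = 0.6159 eV

0.6159 eV


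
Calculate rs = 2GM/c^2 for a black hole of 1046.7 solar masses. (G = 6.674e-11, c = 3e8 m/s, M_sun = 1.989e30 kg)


M = 1046.7 * 1.989e30 kg = 2.0818863e+33 kg. rs = 2GM/c^2 = 2 * 6.674e-11 * 2.0818863e+33 / (3e8)^2 = 3.088e+06

3.088e+06 m


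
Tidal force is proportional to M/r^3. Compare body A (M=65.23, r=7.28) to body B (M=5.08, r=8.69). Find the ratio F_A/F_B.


Ratio = (M1/r1^3) / (M2/r2^3) = (65.23/7.28^3) / (5.08/8.69^3) = 21.8398

21.8398


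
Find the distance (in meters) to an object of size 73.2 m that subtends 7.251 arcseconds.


D = size / theta_rad, theta_rad = 7.251 * pi/(180*3600) = 3.515e-05, D = 2.082e+06

2.082e+06 m


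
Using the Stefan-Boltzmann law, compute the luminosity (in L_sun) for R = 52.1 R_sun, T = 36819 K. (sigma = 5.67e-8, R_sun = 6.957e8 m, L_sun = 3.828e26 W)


R = 52.1 * 6.957e8 m = 3.624597e+10 m. L = 4*pi*R^2*sigma*T^4 = 4*pi*(3.624597e+10)^2 * 5.67e-8 * 36819^4 = 1.720284721e+33 W. L/L_sun = 1.720284721e+33 / 3.828e26 = 4.494e+06

4.494e+06 L_sun


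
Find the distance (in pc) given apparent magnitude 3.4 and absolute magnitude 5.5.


d = 10^((m - M + 5)/5) = 10^((3.4 - 5.5 + 5)/5) = 3.8019

3.8019 pc


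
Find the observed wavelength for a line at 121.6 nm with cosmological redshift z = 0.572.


lam_obs = lam_emit * (1 + z) = 121.6 * (1 + 0.572) = 191.1552

191.1552 nm


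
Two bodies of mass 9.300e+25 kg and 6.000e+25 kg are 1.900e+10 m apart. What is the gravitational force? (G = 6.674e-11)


F = G*m1*m2/r^2 = 6.674e-11 * 9.300e+25 * 6.000e+25 / (1.900e+10)^2 = 6.674e-11 * 5.580e+51 / 3.610e+20 = 1.032e+21

1.032e+21 N


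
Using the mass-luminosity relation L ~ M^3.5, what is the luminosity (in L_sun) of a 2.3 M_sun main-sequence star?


L/L_sun = (M/M_sun)^3.5 = 2.3^3.5 = 18.4522

18.4522 L_sun


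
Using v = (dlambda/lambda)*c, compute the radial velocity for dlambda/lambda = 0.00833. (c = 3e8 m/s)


v = (dlambda/lambda) * c = 0.00833 * 3e8 = 2.499e+06

2.499e+06 m/s


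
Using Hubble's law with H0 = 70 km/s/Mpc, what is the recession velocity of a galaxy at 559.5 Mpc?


v = H0 * d = 70 * 559.5 = 39165.0

39165.0 km/s


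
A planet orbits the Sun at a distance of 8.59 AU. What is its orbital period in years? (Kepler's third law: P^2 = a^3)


P = a^(3/2) = 8.59^1.5 = 25.1762

25.1762 years


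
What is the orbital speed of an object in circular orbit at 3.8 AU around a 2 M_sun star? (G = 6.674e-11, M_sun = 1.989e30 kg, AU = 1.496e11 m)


v = sqrt(GM/r) = sqrt(6.674e-11 * 3.978e+30 / 5.685e+11) = 21610.6533

21610.6533 m/s


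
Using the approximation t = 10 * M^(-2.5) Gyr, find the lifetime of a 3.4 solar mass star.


t = 10 * M^(-2.5) = 10 * 3.4^(-2.5) = 0.4691

0.4691 Gyr


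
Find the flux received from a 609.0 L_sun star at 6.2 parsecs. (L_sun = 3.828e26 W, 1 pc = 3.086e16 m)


F = L / (4*pi*d^2) = 2.331e+29 / (4*pi*(1.913e+17)^2) = 5.068e-07

5.068e-07 W/m^2


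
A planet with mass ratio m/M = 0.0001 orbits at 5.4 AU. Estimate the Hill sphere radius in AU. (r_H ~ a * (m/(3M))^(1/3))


r_H = a * (m/3M)^(1/3) = 5.4 * (0.0001/3)^(1/3) = 0.1738

0.1738 AU


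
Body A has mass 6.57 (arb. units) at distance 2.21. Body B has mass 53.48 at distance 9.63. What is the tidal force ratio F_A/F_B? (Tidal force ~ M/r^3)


Ratio = (M1/r1^3) / (M2/r2^3) = (6.57/2.21^3) / (53.48/9.63^3) = 10.1643

10.1643


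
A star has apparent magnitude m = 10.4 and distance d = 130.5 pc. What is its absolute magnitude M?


M = m - 5*log10(d) + 5 = 10.4 - 5*log10(130.5) + 5 = 4.8219

4.8219


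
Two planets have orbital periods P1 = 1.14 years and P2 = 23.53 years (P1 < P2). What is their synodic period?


1/P_syn = |1/P1 - 1/P2| = |1/1.14 - 1/23.53| => P_syn = 1.198

1.198 years


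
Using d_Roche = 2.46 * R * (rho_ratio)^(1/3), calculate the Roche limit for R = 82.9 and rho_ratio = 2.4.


d_Roche = 2.46 * 82.9 * 2.4^(1/3) = 273.0403

273.0403


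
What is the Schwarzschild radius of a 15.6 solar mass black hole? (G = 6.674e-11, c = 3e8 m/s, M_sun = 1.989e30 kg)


M = 15.6 * 1.989e30 kg = 3.10284e+31 kg. rs = 2GM/c^2 = 2 * 6.674e-11 * 3.10284e+31 / (3e8)^2 = 46018.5648

46018.5648 m


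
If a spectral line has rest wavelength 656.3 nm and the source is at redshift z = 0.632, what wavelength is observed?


lam_obs = lam_emit * (1 + z) = 656.3 * (1 + 0.632) = 1071.0816

1071.0816 nm


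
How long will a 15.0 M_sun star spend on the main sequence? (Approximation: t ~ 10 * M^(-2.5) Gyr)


t = 10 * M^(-2.5) = 10 * 15.0^(-2.5) = 0.0115

0.0115 Gyr


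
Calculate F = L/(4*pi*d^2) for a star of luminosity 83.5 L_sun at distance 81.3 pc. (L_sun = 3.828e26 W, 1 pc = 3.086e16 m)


F = L / (4*pi*d^2) = 3.196e+28 / (4*pi*(2.509e+18)^2) = 4.041e-10

4.041e-10 W/m^2


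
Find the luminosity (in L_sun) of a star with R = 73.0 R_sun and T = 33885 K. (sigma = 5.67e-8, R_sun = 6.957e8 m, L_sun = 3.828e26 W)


R = 73.0 * 6.957e8 m = 5.07861e+10 m. L = 4*pi*R^2*sigma*T^4 = 4*pi*(5.07861e+10)^2 * 5.67e-8 * 33885^4 = 2.422772356e+33 W. L/L_sun = 2.422772356e+33 / 3.828e26 = 6.329e+06

6.329e+06 L_sun


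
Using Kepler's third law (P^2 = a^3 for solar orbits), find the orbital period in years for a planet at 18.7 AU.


P = a^(3/2) = 18.7^1.5 = 80.8653

80.8653 years


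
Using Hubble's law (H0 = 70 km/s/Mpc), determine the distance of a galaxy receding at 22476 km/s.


d = v / H0 = 22476 / 70 = 321.0857

321.0857 Mpc


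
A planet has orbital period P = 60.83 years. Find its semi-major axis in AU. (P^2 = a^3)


a = P^(2/3) = 60.83^(2/3) = 15.4672

15.4672 AU


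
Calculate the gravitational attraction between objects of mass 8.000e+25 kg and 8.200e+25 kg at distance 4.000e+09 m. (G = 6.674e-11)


F = G*m1*m2/r^2 = 6.674e-11 * 8.000e+25 * 8.200e+25 / (4.000e+09)^2 = 6.674e-11 * 6.560e+51 / 1.600e+19 = 2.736e+22

2.736e+22 N


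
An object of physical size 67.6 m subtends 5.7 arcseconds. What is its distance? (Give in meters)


D = size / theta_rad, theta_rad = 5.7 * pi/(180*3600) = 2.763e-05, D = 2.446e+06

2.446e+06 m


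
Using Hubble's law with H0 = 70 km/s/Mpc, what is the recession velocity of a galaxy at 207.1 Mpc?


v = H0 * d = 70 * 207.1 = 14497.0

14497.0 km/s


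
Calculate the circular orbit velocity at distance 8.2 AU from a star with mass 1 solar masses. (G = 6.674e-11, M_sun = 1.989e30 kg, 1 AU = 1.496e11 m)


v = sqrt(GM/r) = sqrt(6.674e-11 * 1.989e+30 / 1.227e+12) = 10402.5011

10402.5011 m/s


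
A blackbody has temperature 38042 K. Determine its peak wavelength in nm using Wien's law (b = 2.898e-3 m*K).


lam_max = b / T = 2.898e-3 / 38042 = 7.618e-08 m = 76.179 nm

76.179 nm


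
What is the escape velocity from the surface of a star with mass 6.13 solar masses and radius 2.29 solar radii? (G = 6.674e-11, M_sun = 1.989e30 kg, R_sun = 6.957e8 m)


M = 6.13 * 1.989e30 kg = 1.219257e+31 kg; R = 2.29 * 6.957e8 m = 1.593153e+09 m. v_esc = sqrt(2GM/R) = sqrt(2 * 6.674e-11 * 1.219257e+31 / 1.593153e+09) = 1.011e+06

1.011e+06 m/s


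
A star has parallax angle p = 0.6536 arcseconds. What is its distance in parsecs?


d = 1/p = 1/0.6536 = 1.53

1.53 pc


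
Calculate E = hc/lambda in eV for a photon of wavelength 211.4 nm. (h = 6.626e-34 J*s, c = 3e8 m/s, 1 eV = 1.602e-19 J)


E = hc/lambda = 6.626e-34 * 3e8 / 2.114e-07 = 9.403e-19 J = 5.8696 eV

5.8696 eV


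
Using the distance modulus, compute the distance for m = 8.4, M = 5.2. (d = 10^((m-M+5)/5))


d = 10^((m - M + 5)/5) = 10^((8.4 - 5.2 + 5)/5) = 43.6516

43.6516 pc


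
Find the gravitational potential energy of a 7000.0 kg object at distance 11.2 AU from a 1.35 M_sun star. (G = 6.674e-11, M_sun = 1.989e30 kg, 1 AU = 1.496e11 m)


M = 1.35 * 1.989e30 kg = 2.68515e+30 kg; r = 11.2 AU * 1.496e11 m/AU = 1.67552e+12 m. U = -GM*m/r = -(6.674e-11 * 2.68515e+30 * 7000.0) / 1.67552e+12 = -7.487e+11

-7.487e+11 J


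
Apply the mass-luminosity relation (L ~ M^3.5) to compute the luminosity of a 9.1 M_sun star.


L/L_sun = (M/M_sun)^3.5 = 9.1^3.5 = 2273.2378

2273.2378 L_sun


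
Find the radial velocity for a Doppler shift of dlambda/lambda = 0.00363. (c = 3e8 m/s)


v = (dlambda/lambda) * c = 0.00363 * 3e8 = 1.089e+06

1.089e+06 m/s


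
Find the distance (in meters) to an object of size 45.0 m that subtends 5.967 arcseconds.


D = size / theta_rad, theta_rad = 5.967 * pi/(180*3600) = 2.893e-05, D = 1.556e+06

1.556e+06 m


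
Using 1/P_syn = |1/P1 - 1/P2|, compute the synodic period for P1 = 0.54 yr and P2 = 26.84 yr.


1/P_syn = |1/P1 - 1/P2| = |1/0.54 - 1/26.84| => P_syn = 0.5511

0.5511 years


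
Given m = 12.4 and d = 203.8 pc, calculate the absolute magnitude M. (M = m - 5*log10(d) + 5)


M = m - 5*log10(d) + 5 = 12.4 - 5*log10(203.8) + 5 = 5.854

5.854


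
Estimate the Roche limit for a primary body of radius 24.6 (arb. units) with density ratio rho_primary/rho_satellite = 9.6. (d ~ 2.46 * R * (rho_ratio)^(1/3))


d_Roche = 2.46 * 24.6 * 9.6^(1/3) = 128.6157

128.6157


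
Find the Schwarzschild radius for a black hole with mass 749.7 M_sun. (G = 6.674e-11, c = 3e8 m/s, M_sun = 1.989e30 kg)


M = 749.7 * 1.989e30 kg = 1.4911533e+33 kg. rs = 2GM/c^2 = 2 * 6.674e-11 * 1.4911533e+33 / (3e8)^2 = 2.212e+06

2.212e+06 m


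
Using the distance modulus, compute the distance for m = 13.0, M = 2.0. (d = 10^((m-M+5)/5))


d = 10^((m - M + 5)/5) = 10^((13.0 - 2.0 + 5)/5) = 1584.8932

1584.8932 pc


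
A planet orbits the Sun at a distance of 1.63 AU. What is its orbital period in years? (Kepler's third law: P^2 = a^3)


P = a^(3/2) = 1.63^1.5 = 2.081

2.081 years


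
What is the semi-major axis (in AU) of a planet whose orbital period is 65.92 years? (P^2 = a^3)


a = P^(2/3) = 65.92^(2/3) = 16.3184

16.3184 AU


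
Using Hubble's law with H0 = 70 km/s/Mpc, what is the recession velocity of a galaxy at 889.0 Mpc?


v = H0 * d = 70 * 889.0 = 62230.0

62230.0 km/s


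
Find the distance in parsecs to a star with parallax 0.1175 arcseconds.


d = 1/p = 1/0.1175 = 8.5106

8.5106 pc


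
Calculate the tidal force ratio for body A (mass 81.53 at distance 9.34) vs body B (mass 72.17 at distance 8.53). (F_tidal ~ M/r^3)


Ratio = (M1/r1^3) / (M2/r2^3) = (81.53/9.34^3) / (72.17/8.53^3) = 0.8605

0.8605


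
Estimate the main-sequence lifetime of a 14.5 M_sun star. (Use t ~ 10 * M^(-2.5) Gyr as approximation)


t = 10 * M^(-2.5) = 10 * 14.5^(-2.5) = 0.0125

0.0125 Gyr


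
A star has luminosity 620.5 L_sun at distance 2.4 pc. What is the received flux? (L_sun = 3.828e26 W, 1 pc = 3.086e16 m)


F = L / (4*pi*d^2) = 2.375e+29 / (4*pi*(7.406e+16)^2) = 3.446e-06

3.446e-06 W/m^2


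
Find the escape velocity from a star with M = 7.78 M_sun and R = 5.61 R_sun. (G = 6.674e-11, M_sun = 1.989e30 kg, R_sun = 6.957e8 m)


M = 7.78 * 1.989e30 kg = 1.547442e+31 kg; R = 5.61 * 6.957e8 m = 3.902877e+09 m. v_esc = sqrt(2GM/R) = sqrt(2 * 6.674e-11 * 1.547442e+31 / 3.902877e+09) = 727483.0128

727483.0128 m/s


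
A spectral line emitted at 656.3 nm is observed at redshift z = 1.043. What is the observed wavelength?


lam_obs = lam_emit * (1 + z) = 656.3 * (1 + 1.043) = 1340.8209

1340.8209 nm


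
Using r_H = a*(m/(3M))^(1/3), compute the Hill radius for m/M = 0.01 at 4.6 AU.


r_H = a * (m/3M)^(1/3) = 4.6 * (0.01/3)^(1/3) = 0.6871

0.6871 AU


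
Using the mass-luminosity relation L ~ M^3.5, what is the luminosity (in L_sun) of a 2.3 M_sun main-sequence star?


L/L_sun = (M/M_sun)^3.5 = 2.3^3.5 = 18.4522

18.4522 L_sun


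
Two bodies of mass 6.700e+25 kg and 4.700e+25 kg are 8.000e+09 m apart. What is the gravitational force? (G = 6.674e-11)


F = G*m1*m2/r^2 = 6.674e-11 * 6.700e+25 * 4.700e+25 / (8.000e+09)^2 = 6.674e-11 * 3.149e+51 / 6.400e+19 = 3.284e+21

3.284e+21 N


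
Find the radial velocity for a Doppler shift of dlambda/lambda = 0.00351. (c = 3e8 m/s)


v = (dlambda/lambda) * c = 0.00351 * 3e8 = 1.053e+06

1.053e+06 m/s


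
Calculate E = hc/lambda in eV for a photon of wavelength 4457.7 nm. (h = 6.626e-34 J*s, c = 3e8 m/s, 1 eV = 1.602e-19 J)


E = hc/lambda = 6.626e-34 * 3e8 / 4.458e-06 = 4.459e-20 J = 0.2784 eV

0.2784 eV


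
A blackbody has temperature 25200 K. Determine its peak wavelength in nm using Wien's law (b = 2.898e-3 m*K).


lam_max = b / T = 2.898e-3 / 25200 = 1.150e-07 m = 115.0 nm

115.0 nm


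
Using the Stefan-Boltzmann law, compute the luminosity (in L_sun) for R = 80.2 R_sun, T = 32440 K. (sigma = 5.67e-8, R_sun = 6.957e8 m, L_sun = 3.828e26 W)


R = 80.2 * 6.957e8 m = 5.579514e+10 m. L = 4*pi*R^2*sigma*T^4 = 4*pi*(5.579514e+10)^2 * 5.67e-8 * 32440^4 = 2.456456333e+33 W. L/L_sun = 2.456456333e+33 / 3.828e26 = 6.417e+06

6.417e+06 L_sun


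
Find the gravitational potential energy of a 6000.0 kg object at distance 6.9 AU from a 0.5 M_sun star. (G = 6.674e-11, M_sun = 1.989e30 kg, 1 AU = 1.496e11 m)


M = 0.5 * 1.989e30 kg = 9.945e+29 kg; r = 6.9 AU * 1.496e11 m/AU = 1.03224e+12 m. U = -GM*m/r = -(6.674e-11 * 9.945e+29 * 6000.0) / 1.03224e+12 = -3.858e+11

-3.858e+11 J


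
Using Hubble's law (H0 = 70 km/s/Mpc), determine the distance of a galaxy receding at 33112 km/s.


d = v / H0 = 33112 / 70 = 473.0286

473.0286 Mpc


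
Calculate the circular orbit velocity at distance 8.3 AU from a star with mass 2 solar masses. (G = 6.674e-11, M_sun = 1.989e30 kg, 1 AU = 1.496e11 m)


v = sqrt(GM/r) = sqrt(6.674e-11 * 3.978e+30 / 1.242e+12) = 14622.4669

14622.4669 m/s


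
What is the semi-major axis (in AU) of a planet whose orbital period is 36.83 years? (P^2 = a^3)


a = P^(2/3) = 36.83^(2/3) = 11.0697

11.0697 AU


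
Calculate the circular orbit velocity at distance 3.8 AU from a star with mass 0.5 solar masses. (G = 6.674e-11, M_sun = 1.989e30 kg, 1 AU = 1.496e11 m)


v = sqrt(GM/r) = sqrt(6.674e-11 * 9.945e+29 / 5.685e+11) = 10805.3266

10805.3266 m/s


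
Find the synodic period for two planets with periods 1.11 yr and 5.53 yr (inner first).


1/P_syn = |1/P1 - 1/P2| = |1/1.11 - 1/5.53| => P_syn = 1.3888

1.3888 years


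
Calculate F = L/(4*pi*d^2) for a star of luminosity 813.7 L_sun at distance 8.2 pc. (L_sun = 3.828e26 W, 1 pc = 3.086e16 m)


F = L / (4*pi*d^2) = 3.115e+29 / (4*pi*(2.531e+17)^2) = 3.871e-07

3.871e-07 W/m^2


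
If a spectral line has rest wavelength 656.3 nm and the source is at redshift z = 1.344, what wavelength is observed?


lam_obs = lam_emit * (1 + z) = 656.3 * (1 + 1.344) = 1538.3672

1538.3672 nm


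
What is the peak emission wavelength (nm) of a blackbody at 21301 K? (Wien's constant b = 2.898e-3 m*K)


lam_max = b / T = 2.898e-3 / 21301 = 1.360e-07 m = 136.05 nm

136.05 nm


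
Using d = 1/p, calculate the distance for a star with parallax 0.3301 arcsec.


d = 1/p = 1/0.3301 = 3.0294

3.0294 pc


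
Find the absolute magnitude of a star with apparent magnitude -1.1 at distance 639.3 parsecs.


M = m - 5*log10(d) + 5 = -1.1 - 5*log10(639.3) + 5 = -10.1285

-10.1285


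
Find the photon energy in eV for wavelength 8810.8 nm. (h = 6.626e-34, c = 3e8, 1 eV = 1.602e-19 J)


E = hc/lambda = 6.626e-34 * 3e8 / 8.811e-06 = 2.256e-20 J = 0.1408 eV

0.1408 eV


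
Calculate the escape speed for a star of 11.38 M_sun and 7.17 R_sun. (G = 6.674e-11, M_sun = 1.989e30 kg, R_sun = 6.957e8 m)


M = 11.38 * 1.989e30 kg = 2.263482e+31 kg; R = 7.17 * 6.957e8 m = 4.988169e+09 m. v_esc = sqrt(2GM/R) = sqrt(2 * 6.674e-11 * 2.263482e+31 / 4.988169e+09) = 778262.3876

778262.3876 m/s


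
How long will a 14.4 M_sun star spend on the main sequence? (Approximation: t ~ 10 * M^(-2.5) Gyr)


t = 10 * M^(-2.5) = 10 * 14.4^(-2.5) = 0.0127

0.0127 Gyr


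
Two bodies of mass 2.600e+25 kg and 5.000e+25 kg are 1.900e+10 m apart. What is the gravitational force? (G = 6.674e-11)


F = G*m1*m2/r^2 = 6.674e-11 * 2.600e+25 * 5.000e+25 / (1.900e+10)^2 = 6.674e-11 * 1.300e+51 / 3.610e+20 = 2.403e+20

2.403e+20 N


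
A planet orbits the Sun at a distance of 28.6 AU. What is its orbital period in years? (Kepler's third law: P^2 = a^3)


P = a^(3/2) = 28.6^1.5 = 152.9498

152.9498 years


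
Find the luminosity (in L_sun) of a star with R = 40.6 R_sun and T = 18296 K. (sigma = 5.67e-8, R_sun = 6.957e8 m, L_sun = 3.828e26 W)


R = 40.6 * 6.957e8 m = 2.824542e+10 m. L = 4*pi*R^2*sigma*T^4 = 4*pi*(2.824542e+10)^2 * 5.67e-8 * 18296^4 = 6.369621163e+31 W. L/L_sun = 6.369621163e+31 / 3.828e26 = 166395.5372

166395.5372 L_sun


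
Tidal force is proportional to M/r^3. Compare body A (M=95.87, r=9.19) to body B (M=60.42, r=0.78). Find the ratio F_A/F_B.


Ratio = (M1/r1^3) / (M2/r2^3) = (95.87/9.19^3) / (60.42/0.78^3) = 9.702e-04

9.702e-04


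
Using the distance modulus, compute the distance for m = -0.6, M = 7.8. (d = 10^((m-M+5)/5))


d = 10^((m - M + 5)/5) = 10^((-0.6 - 7.8 + 5)/5) = 0.2089

0.2089 pc


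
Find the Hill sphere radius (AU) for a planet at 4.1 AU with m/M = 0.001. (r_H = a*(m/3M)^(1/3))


r_H = a * (m/3M)^(1/3) = 4.1 * (0.001/3)^(1/3) = 0.2843

0.2843 AU


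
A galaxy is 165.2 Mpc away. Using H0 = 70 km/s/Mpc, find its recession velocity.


v = H0 * d = 70 * 165.2 = 11564.0

11564.0 km/s


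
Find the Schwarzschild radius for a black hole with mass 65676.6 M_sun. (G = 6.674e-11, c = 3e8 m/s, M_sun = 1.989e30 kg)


M = 65676.6 * 1.989e30 kg = 1.306307574e+35 kg. rs = 2GM/c^2 = 2 * 6.674e-11 * 1.306307574e+35 / (3e8)^2 = 1.937e+08

1.937e+08 m


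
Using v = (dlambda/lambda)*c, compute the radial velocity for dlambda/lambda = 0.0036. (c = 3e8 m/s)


v = (dlambda/lambda) * c = 0.0036 * 3e8 = 1.080e+06

1.080e+06 m/s


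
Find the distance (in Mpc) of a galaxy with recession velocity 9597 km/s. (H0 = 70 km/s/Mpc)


d = v / H0 = 9597 / 70 = 137.1

137.1 Mpc


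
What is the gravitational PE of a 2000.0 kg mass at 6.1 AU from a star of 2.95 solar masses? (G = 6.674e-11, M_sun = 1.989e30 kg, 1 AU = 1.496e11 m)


M = 2.95 * 1.989e30 kg = 5.86755e+30 kg; r = 6.1 AU * 1.496e11 m/AU = 9.1256e+11 m. U = -GM*m/r = -(6.674e-11 * 5.86755e+30 * 2000.0) / 9.1256e+11 = -8.582e+11

-8.582e+11 J


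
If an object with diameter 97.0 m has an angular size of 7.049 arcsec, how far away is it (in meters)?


D = size / theta_rad, theta_rad = 7.049 * pi/(180*3600) = 3.417e-05, D = 2.838e+06

2.838e+06 m


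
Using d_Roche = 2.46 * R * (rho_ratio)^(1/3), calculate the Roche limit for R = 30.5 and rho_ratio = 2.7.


d_Roche = 2.46 * 30.5 * 2.7^(1/3) = 104.4775

104.4775


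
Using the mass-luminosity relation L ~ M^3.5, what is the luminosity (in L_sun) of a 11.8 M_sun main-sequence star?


L/L_sun = (M/M_sun)^3.5 = 11.8^3.5 = 5644.0003

5644.0003 L_sun


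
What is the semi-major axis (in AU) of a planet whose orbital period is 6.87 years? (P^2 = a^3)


a = P^(2/3) = 6.87^(2/3) = 3.6139

3.6139 AU


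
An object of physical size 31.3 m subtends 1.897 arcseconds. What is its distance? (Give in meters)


D = size / theta_rad, theta_rad = 1.897 * pi/(180*3600) = 9.197e-06, D = 3.403e+06

3.403e+06 m


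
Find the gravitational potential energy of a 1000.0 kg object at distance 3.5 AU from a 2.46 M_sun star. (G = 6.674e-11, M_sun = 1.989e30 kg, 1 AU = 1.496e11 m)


M = 2.46 * 1.989e30 kg = 4.89294e+30 kg; r = 3.5 AU * 1.496e11 m/AU = 5.236e+11 m. U = -GM*m/r = -(6.674e-11 * 4.89294e+30 * 1000.0) / 5.236e+11 = -6.237e+11

-6.237e+11 J


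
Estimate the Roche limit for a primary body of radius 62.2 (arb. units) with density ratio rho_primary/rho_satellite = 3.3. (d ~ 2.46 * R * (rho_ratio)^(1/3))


d_Roche = 2.46 * 62.2 * 3.3^(1/3) = 227.8051

227.8051


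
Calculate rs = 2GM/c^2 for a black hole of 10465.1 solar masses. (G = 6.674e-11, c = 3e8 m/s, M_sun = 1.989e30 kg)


M = 10465.1 * 1.989e30 kg = 2.08150839e+34 kg. rs = 2GM/c^2 = 2 * 6.674e-11 * 2.08150839e+34 / (3e8)^2 = 3.087e+07

3.087e+07 m


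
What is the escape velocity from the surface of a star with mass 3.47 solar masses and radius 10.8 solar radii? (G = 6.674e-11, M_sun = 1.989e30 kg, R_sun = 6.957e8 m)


M = 3.47 * 1.989e30 kg = 6.90183e+30 kg; R = 10.8 * 6.957e8 m = 7.51356e+09 m. v_esc = sqrt(2GM/R) = sqrt(2 * 6.674e-11 * 6.90183e+30 / 7.51356e+09) = 350160.6571

350160.6571 m/s


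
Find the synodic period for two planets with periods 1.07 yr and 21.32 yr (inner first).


1/P_syn = |1/P1 - 1/P2| = |1/1.07 - 1/21.32| => P_syn = 1.1265

1.1265 years


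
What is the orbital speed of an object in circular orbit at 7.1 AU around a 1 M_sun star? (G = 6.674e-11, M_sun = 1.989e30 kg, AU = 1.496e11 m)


v = sqrt(GM/r) = sqrt(6.674e-11 * 1.989e+30 / 1.062e+12) = 11179.3234

11179.3234 m/s


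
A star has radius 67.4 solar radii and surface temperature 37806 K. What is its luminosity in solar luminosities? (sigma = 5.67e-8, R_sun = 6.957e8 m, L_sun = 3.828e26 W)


R = 67.4 * 6.957e8 m = 4.689018e+10 m. L = 4*pi*R^2*sigma*T^4 = 4*pi*(4.689018e+10)^2 * 5.67e-8 * 37806^4 = 3.200365962e+33 W. L/L_sun = 3.200365962e+33 / 3.828e26 = 8.360e+06

8.360e+06 L_sun


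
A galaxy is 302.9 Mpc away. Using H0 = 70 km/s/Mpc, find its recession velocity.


v = H0 * d = 70 * 302.9 = 21203.0

21203.0 km/s


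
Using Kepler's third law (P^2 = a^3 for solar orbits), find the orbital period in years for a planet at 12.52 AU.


P = a^(3/2) = 12.52^1.5 = 44.3003

44.3003 years


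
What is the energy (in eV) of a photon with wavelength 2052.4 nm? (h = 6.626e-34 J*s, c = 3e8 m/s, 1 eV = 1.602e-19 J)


E = hc/lambda = 6.626e-34 * 3e8 / 2.052e-06 = 9.685e-20 J = 0.6046 eV

0.6046 eV


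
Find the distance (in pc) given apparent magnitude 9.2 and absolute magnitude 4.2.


d = 10^((m - M + 5)/5) = 10^((9.2 - 4.2 + 5)/5) = 100.0

100.0 pc


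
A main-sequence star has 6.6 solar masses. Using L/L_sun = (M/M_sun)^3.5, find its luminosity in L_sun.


L/L_sun = (M/M_sun)^3.5 = 6.6^3.5 = 738.5906

738.5906 L_sun


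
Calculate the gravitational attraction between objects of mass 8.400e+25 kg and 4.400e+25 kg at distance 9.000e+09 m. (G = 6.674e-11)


F = G*m1*m2/r^2 = 6.674e-11 * 8.400e+25 * 4.400e+25 / (9.000e+09)^2 = 6.674e-11 * 3.696e+51 / 8.100e+19 = 3.045e+21

3.045e+21 N


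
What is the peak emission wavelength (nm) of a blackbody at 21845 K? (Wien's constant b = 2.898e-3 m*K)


lam_max = b / T = 2.898e-3 / 21845 = 1.327e-07 m = 132.6619 nm

132.6619 nm


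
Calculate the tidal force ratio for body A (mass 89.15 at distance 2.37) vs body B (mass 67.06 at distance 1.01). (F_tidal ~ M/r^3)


Ratio = (M1/r1^3) / (M2/r2^3) = (89.15/2.37^3) / (67.06/1.01^3) = 0.1029

0.1029


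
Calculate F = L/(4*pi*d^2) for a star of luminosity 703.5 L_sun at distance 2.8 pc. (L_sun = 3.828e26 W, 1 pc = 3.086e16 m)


F = L / (4*pi*d^2) = 2.693e+29 / (4*pi*(8.641e+16)^2) = 2.870e-06

2.870e-06 W/m^2


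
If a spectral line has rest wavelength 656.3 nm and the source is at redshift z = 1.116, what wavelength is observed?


lam_obs = lam_emit * (1 + z) = 656.3 * (1 + 1.116) = 1388.7308

1388.7308 nm


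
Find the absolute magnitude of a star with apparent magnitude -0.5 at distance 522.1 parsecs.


M = m - 5*log10(d) + 5 = -0.5 - 5*log10(522.1) + 5 = -9.0888

-9.0888


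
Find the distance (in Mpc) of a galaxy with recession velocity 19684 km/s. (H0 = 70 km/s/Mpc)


d = v / H0 = 19684 / 70 = 281.2

281.2 Mpc


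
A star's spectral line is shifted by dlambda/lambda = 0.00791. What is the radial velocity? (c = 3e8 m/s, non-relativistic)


v = (dlambda/lambda) * c = 0.00791 * 3e8 = 2.373e+06

2.373e+06 m/s


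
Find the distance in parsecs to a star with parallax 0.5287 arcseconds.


d = 1/p = 1/0.5287 = 1.8914

1.8914 pc


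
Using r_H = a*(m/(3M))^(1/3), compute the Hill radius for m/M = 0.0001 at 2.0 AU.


r_H = a * (m/3M)^(1/3) = 2.0 * (0.0001/3)^(1/3) = 0.0644

0.0644 AU


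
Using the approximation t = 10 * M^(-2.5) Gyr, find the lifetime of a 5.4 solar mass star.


t = 10 * M^(-2.5) = 10 * 5.4^(-2.5) = 0.1476

0.1476 Gyr


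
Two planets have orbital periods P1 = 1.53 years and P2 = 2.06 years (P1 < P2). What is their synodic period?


1/P_syn = |1/P1 - 1/P2| = |1/1.53 - 1/2.06| => P_syn = 5.9468

5.9468 years


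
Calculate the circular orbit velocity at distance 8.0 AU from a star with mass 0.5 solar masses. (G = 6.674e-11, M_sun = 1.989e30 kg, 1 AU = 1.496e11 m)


v = sqrt(GM/r) = sqrt(6.674e-11 * 9.945e+29 / 1.197e+12) = 7447.0575

7447.0575 m/s


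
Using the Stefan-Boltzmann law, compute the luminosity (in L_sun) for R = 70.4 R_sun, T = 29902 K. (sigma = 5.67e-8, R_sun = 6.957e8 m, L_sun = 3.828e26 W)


R = 70.4 * 6.957e8 m = 4.897728e+10 m. L = 4*pi*R^2*sigma*T^4 = 4*pi*(4.897728e+10)^2 * 5.67e-8 * 29902^4 = 1.366416811e+33 W. L/L_sun = 1.366416811e+33 / 3.828e26 = 3.570e+06

3.570e+06 L_sun


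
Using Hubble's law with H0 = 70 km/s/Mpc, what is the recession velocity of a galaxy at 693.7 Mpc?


v = H0 * d = 70 * 693.7 = 48559.0

48559.0 km/s


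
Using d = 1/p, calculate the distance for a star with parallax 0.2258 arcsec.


d = 1/p = 1/0.2258 = 4.4287

4.4287 pc


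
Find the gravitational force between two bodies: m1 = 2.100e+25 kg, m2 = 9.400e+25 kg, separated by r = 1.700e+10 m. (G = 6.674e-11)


F = G*m1*m2/r^2 = 6.674e-11 * 2.100e+25 * 9.400e+25 / (1.700e+10)^2 = 6.674e-11 * 1.974e+51 / 2.890e+20 = 4.559e+20

4.559e+20 N


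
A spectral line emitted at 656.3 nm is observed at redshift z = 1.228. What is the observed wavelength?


lam_obs = lam_emit * (1 + z) = 656.3 * (1 + 1.228) = 1462.2364

1462.2364 nm


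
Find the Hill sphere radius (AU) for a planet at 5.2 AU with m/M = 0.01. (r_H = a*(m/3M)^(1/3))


r_H = a * (m/3M)^(1/3) = 5.2 * (0.01/3)^(1/3) = 0.7768

0.7768 AU


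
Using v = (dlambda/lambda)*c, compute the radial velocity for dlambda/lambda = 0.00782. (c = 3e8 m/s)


v = (dlambda/lambda) * c = 0.00782 * 3e8 = 2.346e+06

2.346e+06 m/s


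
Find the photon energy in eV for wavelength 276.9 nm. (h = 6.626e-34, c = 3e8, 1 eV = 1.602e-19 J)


E = hc/lambda = 6.626e-34 * 3e8 / 2.769e-07 = 7.179e-19 J = 4.4811 eV

4.4811 eV


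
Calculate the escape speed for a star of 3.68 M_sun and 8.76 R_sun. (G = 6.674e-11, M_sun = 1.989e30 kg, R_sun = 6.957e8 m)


M = 3.68 * 1.989e30 kg = 7.31952e+30 kg; R = 8.76 * 6.957e8 m = 6.094332e+09 m. v_esc = sqrt(2GM/R) = sqrt(2 * 6.674e-11 * 7.31952e+30 / 6.094332e+09) = 400392.8792

400392.8792 m/s


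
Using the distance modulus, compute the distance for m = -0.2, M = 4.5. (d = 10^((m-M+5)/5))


d = 10^((m - M + 5)/5) = 10^((-0.2 - 4.5 + 5)/5) = 1.1482

1.1482 pc


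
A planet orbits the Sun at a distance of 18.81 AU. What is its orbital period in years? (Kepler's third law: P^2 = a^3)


P = a^(3/2) = 18.81^1.5 = 81.5799

81.5799 years


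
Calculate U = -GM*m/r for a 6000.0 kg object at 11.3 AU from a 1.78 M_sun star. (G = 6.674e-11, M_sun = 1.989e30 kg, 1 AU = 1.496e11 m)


M = 1.78 * 1.989e30 kg = 3.54042e+30 kg; r = 11.3 AU * 1.496e11 m/AU = 1.69048e+12 m. U = -GM*m/r = -(6.674e-11 * 3.54042e+30 * 6000.0) / 1.69048e+12 = -8.387e+11

-8.387e+11 J


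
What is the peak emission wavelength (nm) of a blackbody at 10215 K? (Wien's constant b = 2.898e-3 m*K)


lam_max = b / T = 2.898e-3 / 10215 = 2.837e-07 m = 283.7004 nm

283.7004 nm


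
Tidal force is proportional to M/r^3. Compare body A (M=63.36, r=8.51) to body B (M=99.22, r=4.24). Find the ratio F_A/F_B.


Ratio = (M1/r1^3) / (M2/r2^3) = (63.36/8.51^3) / (99.22/4.24^3) = 0.079

0.079


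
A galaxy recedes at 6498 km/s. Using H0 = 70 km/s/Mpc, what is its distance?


d = v / H0 = 6498 / 70 = 92.8286

92.8286 Mpc


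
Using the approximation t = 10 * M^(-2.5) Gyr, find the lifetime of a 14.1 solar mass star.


t = 10 * M^(-2.5) = 10 * 14.1^(-2.5) = 0.0134

0.0134 Gyr


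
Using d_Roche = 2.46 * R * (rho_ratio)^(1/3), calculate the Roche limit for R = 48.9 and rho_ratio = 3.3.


d_Roche = 2.46 * 48.9 * 3.3^(1/3) = 179.0944

179.0944


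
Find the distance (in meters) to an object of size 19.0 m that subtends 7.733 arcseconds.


D = size / theta_rad, theta_rad = 7.733 * pi/(180*3600) = 3.749e-05, D = 506793.1357

506793.1357 m


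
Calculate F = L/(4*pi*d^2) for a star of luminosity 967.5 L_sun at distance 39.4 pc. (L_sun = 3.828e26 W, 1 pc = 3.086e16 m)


F = L / (4*pi*d^2) = 3.704e+29 / (4*pi*(1.216e+18)^2) = 1.994e-08

1.994e-08 W/m^2


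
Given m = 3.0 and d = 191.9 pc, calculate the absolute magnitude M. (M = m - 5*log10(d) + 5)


M = m - 5*log10(d) + 5 = 3.0 - 5*log10(191.9) + 5 = -3.4154

-3.4154


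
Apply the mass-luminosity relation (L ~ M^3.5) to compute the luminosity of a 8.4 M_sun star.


L/L_sun = (M/M_sun)^3.5 = 8.4^3.5 = 1717.8194

1717.8194 L_sun


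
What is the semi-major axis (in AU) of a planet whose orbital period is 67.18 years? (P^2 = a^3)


a = P^(2/3) = 67.18^(2/3) = 16.5257

16.5257 AU


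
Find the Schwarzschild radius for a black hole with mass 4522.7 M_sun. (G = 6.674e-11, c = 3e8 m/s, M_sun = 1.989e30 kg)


M = 4522.7 * 1.989e30 kg = 8.9956503e+33 kg. rs = 2GM/c^2 = 2 * 6.674e-11 * 8.9956503e+33 / (3e8)^2 = 1.334e+07

1.334e+07 m


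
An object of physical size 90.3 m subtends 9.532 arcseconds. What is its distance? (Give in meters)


D = size / theta_rad, theta_rad = 9.532 * pi/(180*3600) = 4.621e-05, D = 1.954e+06

1.954e+06 m


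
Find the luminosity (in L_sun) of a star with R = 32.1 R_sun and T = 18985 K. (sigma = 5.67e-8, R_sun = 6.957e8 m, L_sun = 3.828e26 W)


R = 32.1 * 6.957e8 m = 2.233197e+10 m. L = 4*pi*R^2*sigma*T^4 = 4*pi*(2.233197e+10)^2 * 5.67e-8 * 18985^4 = 4.616250847e+31 W. L/L_sun = 4.616250847e+31 / 3.828e26 = 120591.7149

120591.7149 L_sun


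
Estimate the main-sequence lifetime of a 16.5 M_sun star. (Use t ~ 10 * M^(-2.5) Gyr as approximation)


t = 10 * M^(-2.5) = 10 * 16.5^(-2.5) = 0.009

0.009 Gyr


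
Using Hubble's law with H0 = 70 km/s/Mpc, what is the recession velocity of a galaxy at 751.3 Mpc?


v = H0 * d = 70 * 751.3 = 52591.0

52591.0 km/s


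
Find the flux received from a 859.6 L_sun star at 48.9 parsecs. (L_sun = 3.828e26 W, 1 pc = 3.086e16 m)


F = L / (4*pi*d^2) = 3.291e+29 / (4*pi*(1.509e+18)^2) = 1.150e-08

1.150e-08 W/m^2


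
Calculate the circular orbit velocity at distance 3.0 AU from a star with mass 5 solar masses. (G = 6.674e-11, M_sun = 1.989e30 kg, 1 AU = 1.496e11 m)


v = sqrt(GM/r) = sqrt(6.674e-11 * 9.945e+30 / 4.488e+11) = 38456.4393

38456.4393 m/s


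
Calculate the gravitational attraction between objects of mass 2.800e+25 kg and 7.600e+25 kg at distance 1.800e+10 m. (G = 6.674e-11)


F = G*m1*m2/r^2 = 6.674e-11 * 2.800e+25 * 7.600e+25 / (1.800e+10)^2 = 6.674e-11 * 2.128e+51 / 3.240e+20 = 4.383e+20

4.383e+20 N


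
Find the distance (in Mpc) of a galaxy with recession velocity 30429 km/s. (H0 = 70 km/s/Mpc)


d = v / H0 = 30429 / 70 = 434.7

434.7 Mpc


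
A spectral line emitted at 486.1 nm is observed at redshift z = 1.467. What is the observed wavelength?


lam_obs = lam_emit * (1 + z) = 486.1 * (1 + 1.467) = 1199.2087

1199.2087 nm


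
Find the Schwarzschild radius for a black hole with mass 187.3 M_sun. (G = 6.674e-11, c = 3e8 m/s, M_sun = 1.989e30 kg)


M = 187.3 * 1.989e30 kg = 3.725397e+32 kg. rs = 2GM/c^2 = 2 * 6.674e-11 * 3.725397e+32 / (3e8)^2 = 552517.7684

552517.7684 m


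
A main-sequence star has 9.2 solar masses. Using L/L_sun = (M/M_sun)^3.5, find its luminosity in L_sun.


L/L_sun = (M/M_sun)^3.5 = 9.2^3.5 = 2361.8776

2361.8776 L_sun


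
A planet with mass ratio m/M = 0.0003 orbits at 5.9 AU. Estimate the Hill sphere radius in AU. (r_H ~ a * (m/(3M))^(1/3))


r_H = a * (m/3M)^(1/3) = 5.9 * (0.0003/3)^(1/3) = 0.2739

0.2739 AU


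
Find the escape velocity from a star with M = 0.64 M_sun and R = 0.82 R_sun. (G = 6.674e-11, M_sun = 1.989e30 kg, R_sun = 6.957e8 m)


M = 0.64 * 1.989e30 kg = 1.27296e+30 kg; R = 0.82 * 6.957e8 m = 5.70474e+08 m. v_esc = sqrt(2GM/R) = sqrt(2 * 6.674e-11 * 1.27296e+30 / 5.70474e+08) = 545754.7819

545754.7819 m/s


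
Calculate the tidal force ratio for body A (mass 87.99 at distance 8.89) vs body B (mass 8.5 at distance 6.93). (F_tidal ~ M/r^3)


Ratio = (M1/r1^3) / (M2/r2^3) = (87.99/8.89^3) / (8.5/6.93^3) = 4.9035

4.9035


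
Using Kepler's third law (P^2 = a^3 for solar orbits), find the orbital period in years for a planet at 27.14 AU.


P = a^(3/2) = 27.14^1.5 = 141.3887

141.3887 years


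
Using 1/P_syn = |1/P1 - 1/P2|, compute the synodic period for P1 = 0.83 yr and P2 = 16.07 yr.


1/P_syn = |1/P1 - 1/P2| = |1/0.83 - 1/16.07| => P_syn = 0.8752

0.8752 years


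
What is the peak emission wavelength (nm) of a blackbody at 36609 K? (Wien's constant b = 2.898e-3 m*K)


lam_max = b / T = 2.898e-3 / 36609 = 7.916e-08 m = 79.1609 nm

79.1609 nm


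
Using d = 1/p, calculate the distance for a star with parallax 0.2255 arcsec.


d = 1/p = 1/0.2255 = 4.4346

4.4346 pc


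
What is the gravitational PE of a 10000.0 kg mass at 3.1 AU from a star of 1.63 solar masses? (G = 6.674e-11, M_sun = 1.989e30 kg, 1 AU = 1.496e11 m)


M = 1.63 * 1.989e30 kg = 3.24207e+30 kg; r = 3.1 AU * 1.496e11 m/AU = 4.6376e+11 m. U = -GM*m/r = -(6.674e-11 * 3.24207e+30 * 10000.0) / 4.6376e+11 = -4.666e+12

-4.666e+12 J


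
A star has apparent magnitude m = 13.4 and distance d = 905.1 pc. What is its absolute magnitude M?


M = m - 5*log10(d) + 5 = 13.4 - 5*log10(905.1) + 5 = 3.6165

3.6165


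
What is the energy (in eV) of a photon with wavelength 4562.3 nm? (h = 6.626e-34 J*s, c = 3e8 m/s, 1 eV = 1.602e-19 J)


E = hc/lambda = 6.626e-34 * 3e8 / 4.562e-06 = 4.357e-20 J = 0.272 eV

0.272 eV


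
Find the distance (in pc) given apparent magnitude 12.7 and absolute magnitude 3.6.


d = 10^((m - M + 5)/5) = 10^((12.7 - 3.6 + 5)/5) = 660.6934

660.6934 pc


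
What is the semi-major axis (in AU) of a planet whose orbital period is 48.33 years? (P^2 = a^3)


a = P^(2/3) = 48.33^(2/3) = 13.2682

13.2682 AU


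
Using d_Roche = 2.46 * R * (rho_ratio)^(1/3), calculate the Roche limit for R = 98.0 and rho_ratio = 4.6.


d_Roche = 2.46 * 98.0 * 4.6^(1/3) = 400.941

400.941


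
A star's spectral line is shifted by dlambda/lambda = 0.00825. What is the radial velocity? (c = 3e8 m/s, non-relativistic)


v = (dlambda/lambda) * c = 0.00825 * 3e8 = 2.475e+06

2.475e+06 m/s


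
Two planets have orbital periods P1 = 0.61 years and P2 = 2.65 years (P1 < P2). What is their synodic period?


1/P_syn = |1/P1 - 1/P2| = |1/0.61 - 1/2.65| => P_syn = 0.7924

0.7924 years
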